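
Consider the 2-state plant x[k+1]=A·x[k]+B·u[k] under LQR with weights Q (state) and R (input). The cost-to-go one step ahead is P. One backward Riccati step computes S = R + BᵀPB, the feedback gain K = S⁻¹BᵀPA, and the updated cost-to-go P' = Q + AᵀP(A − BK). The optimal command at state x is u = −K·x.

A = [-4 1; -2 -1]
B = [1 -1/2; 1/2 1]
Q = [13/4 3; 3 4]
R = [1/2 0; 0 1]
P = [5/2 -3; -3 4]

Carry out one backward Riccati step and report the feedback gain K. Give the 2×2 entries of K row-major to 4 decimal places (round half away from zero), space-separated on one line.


BᵀP = [1.0000 -1.0000; -4.2500 5.5000]
S = R + BᵀPB = [1/2 0; 0 1] + [0.5000 -1.5000; -1.5000 7.6250] = [1.0000 -1.5000; -1.5000 8.6250]
BᵀPA = [-2.0000 2.0000; 6.0000 -9.7500]
K = S⁻¹·BᵀPA = [-1.2941 0.4118; 0.4706 -1.0588]
A−BK = [-2.4706 0.0588; -1.8235 -0.1471]
AᵀP(A−BK) = [2.5882 -0.8235; -0.8235 1.3529]
P' = Q + AᵀP(A−BK) = [5.8382 2.1765; 2.1765 5.3529]
tr(P') = 11.1912

-1.2941 0.4118 0.4706 -1.0588


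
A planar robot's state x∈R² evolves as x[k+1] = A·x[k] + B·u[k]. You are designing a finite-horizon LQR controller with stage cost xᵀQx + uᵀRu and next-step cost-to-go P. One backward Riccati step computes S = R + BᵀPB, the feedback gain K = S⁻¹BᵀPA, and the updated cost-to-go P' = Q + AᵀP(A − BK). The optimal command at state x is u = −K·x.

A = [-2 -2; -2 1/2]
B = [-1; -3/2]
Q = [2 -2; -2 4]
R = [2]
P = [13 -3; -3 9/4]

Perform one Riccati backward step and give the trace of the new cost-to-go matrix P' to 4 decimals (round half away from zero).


47.5311

BᵀP = [-8.5000 -0.3750]
S = R + BᵀPB = [2] + [9.0625] = [11.0625]
BᵀPA = [17.7500 16.8125]
K = S⁻¹·BᵀPA = [1.6045 1.5198]
A−BK = [-0.3955 -0.4802; 0.4068 2.7797]
AᵀP(A−BK) = [8.5198 13.7740; 13.7740 33.0113]
P' = Q + AᵀP(A−BK) = [10.5198 11.7740; 11.7740 37.0113]
tr(P') = 47.5311


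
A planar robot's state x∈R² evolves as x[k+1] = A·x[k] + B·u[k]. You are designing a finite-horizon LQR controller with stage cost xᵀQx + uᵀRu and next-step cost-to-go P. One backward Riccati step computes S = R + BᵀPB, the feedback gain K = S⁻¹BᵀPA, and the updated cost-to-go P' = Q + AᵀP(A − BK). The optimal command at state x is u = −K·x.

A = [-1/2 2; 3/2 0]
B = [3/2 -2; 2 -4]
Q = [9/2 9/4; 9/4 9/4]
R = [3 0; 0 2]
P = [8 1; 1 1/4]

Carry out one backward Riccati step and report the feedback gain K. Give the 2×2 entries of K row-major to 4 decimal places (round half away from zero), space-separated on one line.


-0.0833 0.3333 0.0463 -0.5185

BᵀP = [14.0000 2.0000; -20.0000 -3.0000]
S = R + BᵀPB = [3 0; 0 2] + [25.0000 -36.0000; -36.0000 52.0000] = [28.0000 -36.0000; -36.0000 54.0000]
BᵀPA = [-4.0000 28.0000; 5.5000 -40.0000]
K = S⁻¹·BᵀPA = [-0.0833 0.3333; 0.0463 -0.5185]
A−BK = [-0.2824 0.4630; 1.8519 -2.7407]
AᵀP(A−BK) = [0.4745 -0.8148; -0.8148 1.9259]
P' = Q + AᵀP(A−BK) = [4.9745 1.4352; 1.4352 4.1759]
tr(P') = 9.1505


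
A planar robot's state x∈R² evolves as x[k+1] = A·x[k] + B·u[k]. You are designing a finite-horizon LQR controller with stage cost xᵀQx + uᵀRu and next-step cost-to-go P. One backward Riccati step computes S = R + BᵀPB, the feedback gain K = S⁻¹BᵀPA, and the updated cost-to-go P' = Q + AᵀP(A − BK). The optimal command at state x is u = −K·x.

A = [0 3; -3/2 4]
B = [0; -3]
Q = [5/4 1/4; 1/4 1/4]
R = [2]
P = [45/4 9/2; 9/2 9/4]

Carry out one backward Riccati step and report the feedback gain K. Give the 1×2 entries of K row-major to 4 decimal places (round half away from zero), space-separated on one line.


0.4551 -3.0337

BᵀP = [-13.5000 -6.7500]
S = R + BᵀPB = [2] + [20.2500] = [22.2500]
BᵀPA = [10.1250 -67.5000]
K = S⁻¹·BᵀPA = [0.4551 -3.0337]
A−BK = [0.0000 3.0000; -0.1348 -5.1011]
AᵀP(A−BK) = [0.4551 -3.0337; -3.0337 40.4747]
P' = Q + AᵀP(A−BK) = [1.7051 -2.7837; -2.7837 40.7247]
tr(P') = 42.4298


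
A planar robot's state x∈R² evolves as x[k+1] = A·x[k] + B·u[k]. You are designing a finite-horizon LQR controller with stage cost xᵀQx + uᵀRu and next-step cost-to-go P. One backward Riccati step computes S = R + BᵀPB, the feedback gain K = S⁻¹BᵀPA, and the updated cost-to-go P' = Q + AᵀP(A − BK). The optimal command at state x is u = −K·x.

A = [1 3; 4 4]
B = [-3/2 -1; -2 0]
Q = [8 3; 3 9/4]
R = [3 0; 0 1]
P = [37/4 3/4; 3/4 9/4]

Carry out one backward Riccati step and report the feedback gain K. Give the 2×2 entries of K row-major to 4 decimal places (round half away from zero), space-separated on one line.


BᵀP = [-15.3750 -5.6250; -9.2500 -0.7500]
S = R + BᵀPB = [3 0; 0 1] + [34.3125 15.3750; 15.3750 9.2500] = [37.3125 15.3750; 15.3750 10.2500]
BᵀPA = [-37.8750 -68.6250; -12.2500 -30.7500]
K = S⁻¹·BᵀPA = [-1.3684 -1.5789; 0.8575 -0.6316]
A−BK = [-0.1951 0.0000; 1.2632 0.8421]
AᵀP(A−BK) = [9.9255 8.2105; 8.2105 9.4737]
P' = Q + AᵀP(A−BK) = [17.9255 11.2105; 11.2105 11.7237]
tr(P') = 29.6492

-1.3684 -1.5789 0.8575 -0.6316


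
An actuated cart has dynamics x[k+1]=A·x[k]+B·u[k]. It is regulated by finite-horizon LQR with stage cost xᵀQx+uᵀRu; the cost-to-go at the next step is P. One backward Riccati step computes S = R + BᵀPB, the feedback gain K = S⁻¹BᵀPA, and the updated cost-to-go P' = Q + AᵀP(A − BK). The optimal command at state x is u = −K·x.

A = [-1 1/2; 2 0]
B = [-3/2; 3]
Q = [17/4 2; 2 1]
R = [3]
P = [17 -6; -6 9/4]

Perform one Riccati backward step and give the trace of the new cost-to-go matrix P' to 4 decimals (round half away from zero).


BᵀP = [-43.5000 15.7500]
S = R + BᵀPB = [3] + [112.5000] = [115.5000]
BᵀPA = [75.0000 -21.7500]
K = S⁻¹·BᵀPA = [0.6494 -0.1883]
A−BK = [-0.0260 0.2175; 0.0519 0.5649]
AᵀP(A−BK) = [1.2987 -0.3766; -0.3766 0.1542]
P' = Q + AᵀP(A−BK) = [5.5487 1.6234; 1.6234 1.1542]
tr(P') = 6.7029

6.7029


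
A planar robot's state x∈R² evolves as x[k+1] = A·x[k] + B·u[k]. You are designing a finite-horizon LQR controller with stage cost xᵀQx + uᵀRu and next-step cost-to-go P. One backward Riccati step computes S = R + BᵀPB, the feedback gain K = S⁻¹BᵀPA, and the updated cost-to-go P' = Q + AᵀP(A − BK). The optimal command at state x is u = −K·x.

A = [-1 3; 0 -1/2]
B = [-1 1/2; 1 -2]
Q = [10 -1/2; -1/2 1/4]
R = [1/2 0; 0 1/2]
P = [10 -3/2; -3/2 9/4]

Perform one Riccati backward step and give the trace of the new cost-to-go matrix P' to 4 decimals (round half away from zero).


18.0758

BᵀP = [-11.5000 3.7500; 8.0000 -5.2500]
S = R + BᵀPB = [1/2 0; 0 1/2] + [15.2500 -13.2500; -13.2500 14.5000] = [15.7500 -13.2500; -13.2500 15.0000]
BᵀPA = [11.5000 -36.3750; -8.0000 26.6250]
K = S⁻¹·BᵀPA = [1.0958 -3.1777; 0.4346 -1.0319]
A−BK = [-0.1215 0.3383; -0.2266 0.6138]
AᵀP(A−BK) = [0.8754 -2.4624; -2.4624 6.9504]
P' = Q + AᵀP(A−BK) = [10.8754 -2.9624; -2.9624 7.2004]
tr(P') = 18.0758


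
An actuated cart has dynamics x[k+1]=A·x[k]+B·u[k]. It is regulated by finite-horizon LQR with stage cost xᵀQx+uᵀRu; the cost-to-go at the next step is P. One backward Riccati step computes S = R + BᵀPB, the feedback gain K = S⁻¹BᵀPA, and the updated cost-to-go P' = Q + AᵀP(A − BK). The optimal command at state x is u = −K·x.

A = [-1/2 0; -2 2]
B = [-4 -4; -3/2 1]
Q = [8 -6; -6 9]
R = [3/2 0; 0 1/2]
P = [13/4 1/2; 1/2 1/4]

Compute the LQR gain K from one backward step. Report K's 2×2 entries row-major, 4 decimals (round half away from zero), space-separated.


0.3380 -0.2986 -0.1649 0.2505

BᵀP = [-13.7500 -2.3750; -12.5000 -1.7500]
S = R + BᵀPB = [3/2 0; 0 1/2] + [58.5625 52.6250; 52.6250 48.2500] = [60.0625 52.6250; 52.6250 48.7500]
BᵀPA = [11.6250 -4.7500; 9.7500 -3.5000]
K = S⁻¹·BᵀPA = [0.3380 -0.2986; -0.1649 0.2505]
A−BK = [0.1925 -0.1922; -1.3281 1.3016]
AᵀP(A−BK) = [0.4907 -0.4715; -0.4715 0.4585]
P' = Q + AᵀP(A−BK) = [8.4907 -6.4715; -6.4715 9.4585]
tr(P') = 17.9492


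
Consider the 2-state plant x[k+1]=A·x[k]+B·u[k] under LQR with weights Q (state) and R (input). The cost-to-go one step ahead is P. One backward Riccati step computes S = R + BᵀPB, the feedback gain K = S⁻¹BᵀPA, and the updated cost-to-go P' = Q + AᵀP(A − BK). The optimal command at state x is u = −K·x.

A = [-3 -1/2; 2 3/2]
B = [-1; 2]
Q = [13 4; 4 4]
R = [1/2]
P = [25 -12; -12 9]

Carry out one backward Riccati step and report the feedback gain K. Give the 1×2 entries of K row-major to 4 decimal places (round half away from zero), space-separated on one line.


1.8904 0.6347

BᵀP = [-49.0000 30.0000]
S = R + BᵀPB = [1/2] + [109.0000] = [109.5000]
BᵀPA = [207.0000 69.5000]
K = S⁻¹·BᵀPA = [1.8904 0.6347]
A−BK = [-1.1096 0.1347; -1.7808 0.2306]
AᵀP(A−BK) = [13.6849 -0.8836; -0.8836 0.3881]
P' = Q + AᵀP(A−BK) = [26.6849 3.1164; 3.1164 4.3881]
tr(P') = 31.0731


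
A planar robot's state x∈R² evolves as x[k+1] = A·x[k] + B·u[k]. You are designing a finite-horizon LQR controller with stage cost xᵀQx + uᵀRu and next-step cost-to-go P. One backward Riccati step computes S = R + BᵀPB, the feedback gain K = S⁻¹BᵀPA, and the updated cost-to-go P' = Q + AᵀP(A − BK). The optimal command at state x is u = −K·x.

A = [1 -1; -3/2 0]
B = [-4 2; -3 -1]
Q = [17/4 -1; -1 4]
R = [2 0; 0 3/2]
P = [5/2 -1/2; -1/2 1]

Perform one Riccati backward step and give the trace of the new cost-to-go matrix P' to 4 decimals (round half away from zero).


9.3889

BᵀP = [-8.5000 -1.0000; 5.5000 -2.0000]
S = R + BᵀPB = [2 0; 0 3/2] + [37.0000 -16.0000; -16.0000 13.0000] = [39.0000 -16.0000; -16.0000 14.5000]
BᵀPA = [-7.0000 8.5000; 8.5000 -5.5000]
K = S⁻¹·BᵀPA = [0.1115 0.1139; 0.7092 -0.2536]
A−BK = [0.0275 -0.0372; -0.4564 0.0880]
AᵀP(A−BK) = [1.0020 -0.2968; -0.2968 0.1369]
P' = Q + AᵀP(A−BK) = [5.2520 -1.2968; -1.2968 4.1369]
tr(P') = 9.3889


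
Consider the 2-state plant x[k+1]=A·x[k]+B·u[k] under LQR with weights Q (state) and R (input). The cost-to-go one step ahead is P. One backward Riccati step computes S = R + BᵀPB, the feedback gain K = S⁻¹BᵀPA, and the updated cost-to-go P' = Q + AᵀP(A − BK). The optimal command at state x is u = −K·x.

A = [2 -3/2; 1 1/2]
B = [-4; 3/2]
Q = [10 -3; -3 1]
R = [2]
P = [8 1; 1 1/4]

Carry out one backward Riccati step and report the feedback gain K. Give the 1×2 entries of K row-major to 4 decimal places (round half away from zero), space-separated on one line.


-0.5451 0.3706

BᵀP = [-30.5000 -3.6250]
S = R + BᵀPB = [2] + [116.5625] = [118.5625]
BᵀPA = [-64.6250 43.9375]
K = S⁻¹·BᵀPA = [-0.5451 0.3706]
A−BK = [-0.1803 -0.0177; 1.8176 -0.0559]
AᵀP(A−BK) = [1.0248 -0.4259; -0.4259 0.2799]
P' = Q + AᵀP(A−BK) = [11.0248 -3.4259; -3.4259 1.2799]
tr(P') = 12.3047


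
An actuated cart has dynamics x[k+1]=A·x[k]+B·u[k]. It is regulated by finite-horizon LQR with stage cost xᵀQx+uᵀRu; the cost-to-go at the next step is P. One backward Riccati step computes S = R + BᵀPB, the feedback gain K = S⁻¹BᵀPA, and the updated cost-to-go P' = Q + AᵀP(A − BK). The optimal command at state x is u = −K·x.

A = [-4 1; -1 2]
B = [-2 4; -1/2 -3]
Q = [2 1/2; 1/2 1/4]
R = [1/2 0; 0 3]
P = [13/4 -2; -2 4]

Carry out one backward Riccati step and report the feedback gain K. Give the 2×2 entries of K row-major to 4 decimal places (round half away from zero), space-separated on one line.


BᵀP = [-5.5000 2.0000; 19.0000 -20.0000]
S = R + BᵀPB = [1/2 0; 0 3] + [10.0000 -28.0000; -28.0000 136.0000] = [10.5000 -28.0000; -28.0000 139.0000]
BᵀPA = [20.0000 -1.5000; -56.0000 -21.0000]
K = S⁻¹·BᵀPA = [1.7942 -1.1791; -0.0415 -0.3886]
A−BK = [-0.2457 0.1962; -0.2272 0.2446]
AᵀP(A−BK) = [1.7942 -1.1791; -1.1791 1.3207]
P' = Q + AᵀP(A−BK) = [3.7942 -0.6791; -0.6791 1.5707]
tr(P') = 5.3649

1.7942 -1.1791 -0.0415 -0.3886


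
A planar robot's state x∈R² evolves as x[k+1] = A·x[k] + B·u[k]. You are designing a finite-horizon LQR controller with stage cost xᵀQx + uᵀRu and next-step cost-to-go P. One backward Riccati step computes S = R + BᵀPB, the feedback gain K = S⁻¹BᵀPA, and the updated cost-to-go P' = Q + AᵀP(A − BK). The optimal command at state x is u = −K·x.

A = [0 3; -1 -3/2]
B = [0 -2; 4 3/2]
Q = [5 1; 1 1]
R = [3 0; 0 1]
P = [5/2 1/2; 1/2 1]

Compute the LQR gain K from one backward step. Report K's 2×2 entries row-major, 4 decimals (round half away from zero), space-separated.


BᵀP = [2.0000 4.0000; -4.2500 0.5000]
S = R + BᵀPB = [3 0; 0 1] + [16.0000 2.0000; 2.0000 9.2500] = [19.0000 2.0000; 2.0000 10.2500]
BᵀPA = [-4.0000 0.0000; -0.5000 -13.5000]
K = S⁻¹·BᵀPA = [-0.2097 0.1415; -0.0079 -1.3447]
A−BK = [-0.0157 0.3106; -0.1494 -0.0491]
AᵀP(A−BK) = [0.1573 -0.1062; -0.1062 2.0967]
P' = Q + AᵀP(A−BK) = [5.1573 0.8938; 0.8938 3.0967]
tr(P') = 8.2539

-0.2097 0.1415 -0.0079 -1.3447


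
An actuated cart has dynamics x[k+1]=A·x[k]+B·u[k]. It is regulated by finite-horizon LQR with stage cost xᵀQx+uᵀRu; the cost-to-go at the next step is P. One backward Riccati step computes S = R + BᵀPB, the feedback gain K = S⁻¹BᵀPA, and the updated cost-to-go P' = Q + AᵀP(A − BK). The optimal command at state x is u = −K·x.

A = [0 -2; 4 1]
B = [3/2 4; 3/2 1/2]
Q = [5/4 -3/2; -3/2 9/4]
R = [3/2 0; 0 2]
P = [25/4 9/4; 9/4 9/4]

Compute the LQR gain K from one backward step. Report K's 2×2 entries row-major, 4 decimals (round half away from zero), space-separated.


BᵀP = [12.7500 6.7500; 26.1250 10.1250]
S = R + BᵀPB = [3/2 0; 0 2] + [29.2500 54.3750; 54.3750 109.5625] = [30.7500 54.3750; 54.3750 111.5625]
BᵀPA = [27.0000 -18.7500; 40.5000 -42.1250]
K = S⁻¹·BᵀPA = [1.7092 0.4194; -0.4700 -0.5820]
A−BK = [-0.6837 -0.3011; 1.6712 0.6619]
AᵀP(A−BK) = [8.8878 3.2475; 3.2475 1.5968]
P' = Q + AᵀP(A−BK) = [10.1378 1.7475; 1.7475 3.8468]
tr(P') = 13.9847

1.7092 0.4194 -0.4700 -0.5820


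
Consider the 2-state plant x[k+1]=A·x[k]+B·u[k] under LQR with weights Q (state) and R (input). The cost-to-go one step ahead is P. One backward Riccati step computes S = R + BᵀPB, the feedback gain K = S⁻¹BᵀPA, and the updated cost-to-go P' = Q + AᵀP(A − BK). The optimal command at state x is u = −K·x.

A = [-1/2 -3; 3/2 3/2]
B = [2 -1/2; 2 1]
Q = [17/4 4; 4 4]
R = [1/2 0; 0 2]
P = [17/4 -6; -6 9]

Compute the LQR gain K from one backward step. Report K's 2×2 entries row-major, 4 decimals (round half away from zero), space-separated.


BᵀP = [-3.5000 6.0000; -8.1250 12.0000]
S = R + BᵀPB = [1/2 0; 0 2] + [5.0000 7.7500; 7.7500 16.0625] = [5.5000 7.7500; 7.7500 18.0625]
BᵀPA = [10.7500 19.5000; 22.0625 42.3750]
K = S⁻¹·BᵀPA = [0.5903 0.6062; 0.9682 2.0859]
A−BK = [-1.1965 -3.1695; -0.6488 -1.7983]
AᵀP(A−BK) = [2.6064 5.5877; 5.5877 12.2882]
P' = Q + AᵀP(A−BK) = [6.8564 9.5877; 9.5877 16.2882]
tr(P') = 23.1446

0.5903 0.6062 0.9682 2.0859


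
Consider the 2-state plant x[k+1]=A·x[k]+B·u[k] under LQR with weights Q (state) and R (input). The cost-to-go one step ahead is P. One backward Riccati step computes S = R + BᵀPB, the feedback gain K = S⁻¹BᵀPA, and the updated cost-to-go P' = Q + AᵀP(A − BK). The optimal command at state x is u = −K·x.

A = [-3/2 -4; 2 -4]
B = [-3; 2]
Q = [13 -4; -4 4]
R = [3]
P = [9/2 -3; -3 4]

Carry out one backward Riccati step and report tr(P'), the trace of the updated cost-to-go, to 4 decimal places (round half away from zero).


BᵀP = [-19.5000 17.0000]
S = R + BᵀPB = [3] + [92.5000] = [95.5000]
BᵀPA = [63.2500 10.0000]
K = S⁻¹·BᵀPA = [0.6623 0.1047]
A−BK = [0.4869 -3.6859; 0.6754 -4.2094]
AᵀP(A−BK) = [2.2343 -5.6230; -5.6230 38.9529]
P' = Q + AᵀP(A−BK) = [15.2343 -9.6230; -9.6230 42.9529]
tr(P') = 58.1872

58.1872


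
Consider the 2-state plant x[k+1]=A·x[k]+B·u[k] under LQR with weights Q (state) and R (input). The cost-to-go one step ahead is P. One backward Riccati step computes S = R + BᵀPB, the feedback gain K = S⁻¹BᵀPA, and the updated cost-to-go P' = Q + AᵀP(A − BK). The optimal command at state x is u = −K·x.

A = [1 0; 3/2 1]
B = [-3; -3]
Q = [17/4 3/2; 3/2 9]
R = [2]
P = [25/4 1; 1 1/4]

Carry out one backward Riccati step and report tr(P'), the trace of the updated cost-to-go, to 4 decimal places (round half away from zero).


BᵀP = [-21.7500 -3.7500]
S = R + BᵀPB = [2] + [76.5000] = [78.5000]
BᵀPA = [-27.3750 -3.7500]
K = S⁻¹·BᵀPA = [-0.3487 -0.0478]
A−BK = [-0.0462 -0.1433; 0.4538 0.8567]
AᵀP(A−BK) = [0.2661 0.0673; 0.0673 0.0709]
P' = Q + AᵀP(A−BK) = [4.5161 1.5673; 1.5673 9.0709]
tr(P') = 13.5870

13.5870


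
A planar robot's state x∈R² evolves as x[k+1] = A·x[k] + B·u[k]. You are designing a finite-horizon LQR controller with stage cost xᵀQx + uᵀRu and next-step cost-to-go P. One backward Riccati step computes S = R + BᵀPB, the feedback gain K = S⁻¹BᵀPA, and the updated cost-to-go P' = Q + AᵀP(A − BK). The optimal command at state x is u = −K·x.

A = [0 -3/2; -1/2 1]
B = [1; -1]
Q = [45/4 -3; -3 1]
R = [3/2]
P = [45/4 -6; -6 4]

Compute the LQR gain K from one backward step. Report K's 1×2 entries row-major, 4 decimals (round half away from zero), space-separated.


0.1739 -1.2478

BᵀP = [17.2500 -10.0000]
S = R + BᵀPB = [3/2] + [27.2500] = [28.7500]
BᵀPA = [5.0000 -35.8750]
K = S⁻¹·BᵀPA = [0.1739 -1.2478]
A−BK = [-0.1739 -0.2522; -0.3261 -0.2478]
AᵀP(A−BK) = [0.1304 -0.2609; -0.2609 2.5467]
P' = Q + AᵀP(A−BK) = [11.3804 -3.2609; -3.2609 3.5467]
tr(P') = 14.9272


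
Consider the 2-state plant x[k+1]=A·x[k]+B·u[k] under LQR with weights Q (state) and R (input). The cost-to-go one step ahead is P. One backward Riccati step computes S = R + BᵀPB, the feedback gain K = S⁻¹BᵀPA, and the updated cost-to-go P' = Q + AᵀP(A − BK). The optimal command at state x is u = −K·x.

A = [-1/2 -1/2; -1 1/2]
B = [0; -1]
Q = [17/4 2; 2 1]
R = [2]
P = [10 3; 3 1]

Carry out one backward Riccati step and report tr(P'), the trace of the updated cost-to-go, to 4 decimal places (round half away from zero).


10.5833

BᵀP = [-3.0000 -1.0000]
S = R + BᵀPB = [2] + [1.0000] = [3.0000]
BᵀPA = [2.5000 1.0000]
K = S⁻¹·BᵀPA = [0.8333 0.3333]
A−BK = [-0.5000 -0.5000; -0.1667 0.8333]
AᵀP(A−BK) = [4.4167 1.9167; 1.9167 0.9167]
P' = Q + AᵀP(A−BK) = [8.6667 3.9167; 3.9167 1.9167]
tr(P') = 10.5833


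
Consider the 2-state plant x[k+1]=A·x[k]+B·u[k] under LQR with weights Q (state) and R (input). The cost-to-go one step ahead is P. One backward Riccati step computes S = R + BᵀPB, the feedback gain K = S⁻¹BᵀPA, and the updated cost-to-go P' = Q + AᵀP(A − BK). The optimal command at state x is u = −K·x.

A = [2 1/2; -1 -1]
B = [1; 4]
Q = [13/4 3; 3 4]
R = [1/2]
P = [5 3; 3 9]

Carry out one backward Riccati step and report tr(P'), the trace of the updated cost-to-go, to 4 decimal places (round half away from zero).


BᵀP = [17.0000 39.0000]
S = R + BᵀPB = [1/2] + [173.0000] = [173.5000]
BᵀPA = [-5.0000 -30.5000]
K = S⁻¹·BᵀPA = [-0.0288 -0.1758]
A−BK = [2.0288 0.6758; -0.8847 -0.2968]
AᵀP(A−BK) = [16.8559 5.6210; 5.6210 1.8883]
P' = Q + AᵀP(A−BK) = [20.1059 8.6210; 8.6210 5.8883]
tr(P') = 25.9942

25.9942


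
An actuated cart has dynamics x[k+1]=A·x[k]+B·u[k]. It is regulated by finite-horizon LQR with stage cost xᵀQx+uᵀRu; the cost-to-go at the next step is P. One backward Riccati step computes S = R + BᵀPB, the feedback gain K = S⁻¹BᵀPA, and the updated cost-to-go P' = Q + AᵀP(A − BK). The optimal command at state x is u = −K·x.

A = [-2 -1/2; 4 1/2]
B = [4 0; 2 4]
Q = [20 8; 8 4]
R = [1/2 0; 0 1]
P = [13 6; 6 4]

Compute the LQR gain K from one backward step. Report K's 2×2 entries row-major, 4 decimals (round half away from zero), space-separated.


BᵀP = [64.0000 32.0000; 24.0000 16.0000]
S = R + BᵀPB = [1/2 0; 0 1] + [320.0000 128.0000; 128.0000 64.0000] = [320.5000 128.0000; 128.0000 65.0000]
BᵀPA = [0.0000 -16.0000; 16.0000 -4.0000]
K = S⁻¹·BᵀPA = [-0.4604 -0.1187; 1.1527 0.1722]
A−BK = [-0.1585 -0.0252; 0.3098 0.0486]
AᵀP(A−BK) = [1.5560 0.2449; 0.2449 0.0397]
P' = Q + AᵀP(A−BK) = [21.5560 8.2449; 8.2449 4.0397]
tr(P') = 25.5957

-0.4604 -0.1187 1.1527 0.1722


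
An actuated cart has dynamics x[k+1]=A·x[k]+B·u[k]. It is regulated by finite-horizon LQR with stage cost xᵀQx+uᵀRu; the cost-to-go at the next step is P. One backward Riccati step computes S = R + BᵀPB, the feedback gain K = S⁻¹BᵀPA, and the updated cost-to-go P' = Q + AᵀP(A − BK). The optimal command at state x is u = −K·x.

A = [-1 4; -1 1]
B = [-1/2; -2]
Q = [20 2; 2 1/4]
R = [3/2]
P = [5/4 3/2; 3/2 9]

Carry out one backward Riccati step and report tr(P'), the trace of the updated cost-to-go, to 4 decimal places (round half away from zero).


BᵀP = [-3.6250 -18.7500]
S = R + BᵀPB = [3/2] + [39.3125] = [40.8125]
BᵀPA = [22.3750 -33.2500]
K = S⁻¹·BᵀPA = [0.5482 -0.8147]
A−BK = [-0.7259 3.5926; 0.0965 -0.6294]
AᵀP(A−BK) = [0.9832 -3.2711; -3.2711 13.9112]
P' = Q + AᵀP(A−BK) = [20.9832 -1.2711; -1.2711 14.1612]
tr(P') = 35.1443

35.1443


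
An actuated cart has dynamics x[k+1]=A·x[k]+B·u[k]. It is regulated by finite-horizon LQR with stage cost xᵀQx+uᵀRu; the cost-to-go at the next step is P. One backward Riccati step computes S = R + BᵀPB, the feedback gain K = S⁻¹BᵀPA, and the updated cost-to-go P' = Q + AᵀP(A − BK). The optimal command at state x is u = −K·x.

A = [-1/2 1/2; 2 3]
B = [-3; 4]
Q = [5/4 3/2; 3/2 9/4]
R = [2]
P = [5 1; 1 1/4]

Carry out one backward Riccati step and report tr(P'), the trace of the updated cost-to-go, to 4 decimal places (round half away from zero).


5.2685

BᵀP = [-11.0000 -2.0000]
S = R + BᵀPB = [2] + [25.0000] = [27.0000]
BᵀPA = [1.5000 -11.5000]
K = S⁻¹·BᵀPA = [0.0556 -0.4259]
A−BK = [-0.3333 -0.7778; 1.7778 4.7037]
AᵀP(A−BK) = [0.1667 0.3889; 0.3889 1.6019]
P' = Q + AᵀP(A−BK) = [1.4167 1.8889; 1.8889 3.8519]
tr(P') = 5.2685


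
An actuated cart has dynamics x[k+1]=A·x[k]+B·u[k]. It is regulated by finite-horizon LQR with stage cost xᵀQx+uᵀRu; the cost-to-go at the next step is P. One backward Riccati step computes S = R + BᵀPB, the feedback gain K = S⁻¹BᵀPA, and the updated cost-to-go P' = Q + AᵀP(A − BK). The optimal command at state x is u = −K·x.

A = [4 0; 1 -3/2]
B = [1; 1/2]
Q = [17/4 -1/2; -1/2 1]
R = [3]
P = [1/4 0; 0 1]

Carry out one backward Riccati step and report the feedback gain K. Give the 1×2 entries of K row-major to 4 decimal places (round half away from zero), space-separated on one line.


BᵀP = [0.2500 0.5000]
S = R + BᵀPB = [3] + [0.5000] = [3.5000]
BᵀPA = [1.5000 -0.7500]
K = S⁻¹·BᵀPA = [0.4286 -0.2143]
A−BK = [3.5714 0.2143; 0.7857 -1.3929]
AᵀP(A−BK) = [4.3571 -1.1786; -1.1786 2.0893]
P' = Q + AᵀP(A−BK) = [8.6071 -1.6786; -1.6786 3.0893]
tr(P') = 11.6964

0.4286 -0.2143


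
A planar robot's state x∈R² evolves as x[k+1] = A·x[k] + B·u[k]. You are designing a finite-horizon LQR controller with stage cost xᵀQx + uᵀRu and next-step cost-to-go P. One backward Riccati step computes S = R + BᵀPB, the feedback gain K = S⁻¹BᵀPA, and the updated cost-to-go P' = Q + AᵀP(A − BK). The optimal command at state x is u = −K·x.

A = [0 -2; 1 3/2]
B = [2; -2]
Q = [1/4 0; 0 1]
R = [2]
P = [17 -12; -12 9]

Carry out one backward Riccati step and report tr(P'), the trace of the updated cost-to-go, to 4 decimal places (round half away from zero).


3.1485

BᵀP = [58.0000 -42.0000]
S = R + BᵀPB = [2] + [200.0000] = [202.0000]
BᵀPA = [-42.0000 -179.0000]
K = S⁻¹·BᵀPA = [-0.2079 -0.8861]
A−BK = [0.4158 -0.2277; 0.5842 -0.2723]
AᵀP(A−BK) = [0.2673 0.2822; 0.2822 1.6312]
P' = Q + AᵀP(A−BK) = [0.5173 0.2822; 0.2822 2.6312]
tr(P') = 3.1485


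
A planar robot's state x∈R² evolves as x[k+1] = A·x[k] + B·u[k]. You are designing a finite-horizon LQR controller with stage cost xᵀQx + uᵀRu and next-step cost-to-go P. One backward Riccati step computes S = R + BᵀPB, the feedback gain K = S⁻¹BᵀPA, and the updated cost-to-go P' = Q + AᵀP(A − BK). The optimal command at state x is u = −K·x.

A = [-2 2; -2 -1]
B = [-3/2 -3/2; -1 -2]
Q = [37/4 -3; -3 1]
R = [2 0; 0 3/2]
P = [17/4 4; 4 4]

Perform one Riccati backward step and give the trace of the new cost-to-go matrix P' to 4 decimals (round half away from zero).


BᵀP = [-10.3750 -10.0000; -14.3750 -14.0000]
S = R + BᵀPB = [2 0; 0 3/2] + [25.5625 35.5625; 35.5625 49.5625] = [27.5625 35.5625; 35.5625 51.0625]
BᵀPA = [40.7500 -10.7500; 56.7500 -14.7500]
K = S⁻¹·BᵀPA = [0.4388 -0.1708; 0.8058 -0.1699]
A−BK = [-0.1331 1.4889; 0.0504 -1.5106]
AᵀP(A−BK) = [1.3908 -0.3976; -0.3976 0.6578]
P' = Q + AᵀP(A−BK) = [10.6408 -3.3976; -3.3976 1.6578]
tr(P') = 12.2986

12.2986


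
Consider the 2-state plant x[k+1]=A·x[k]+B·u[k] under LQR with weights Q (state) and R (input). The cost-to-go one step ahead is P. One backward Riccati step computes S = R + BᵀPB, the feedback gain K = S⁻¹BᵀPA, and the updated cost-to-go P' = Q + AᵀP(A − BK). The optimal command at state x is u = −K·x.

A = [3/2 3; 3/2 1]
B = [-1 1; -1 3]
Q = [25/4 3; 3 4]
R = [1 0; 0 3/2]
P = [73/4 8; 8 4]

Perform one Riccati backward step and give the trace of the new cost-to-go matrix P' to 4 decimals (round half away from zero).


BᵀP = [-26.2500 -12.0000; 42.2500 20.0000]
S = R + BᵀPB = [1 0; 0 3/2] + [38.2500 -62.2500; -62.2500 102.2500] = [39.2500 -62.2500; -62.2500 103.7500]
BᵀPA = [-57.3750 -90.7500; 93.3750 146.7500]
K = S⁻¹·BᵀPA = [-0.7105 -1.4211; 0.4737 0.5618]
A−BK = [0.3158 1.0171; -0.6316 -2.1065]
AᵀP(A−BK) = [1.0658 2.1316; 2.1316 4.8415]
P' = Q + AᵀP(A−BK) = [7.3158 5.1316; 5.1316 8.8415]
tr(P') = 16.1573

16.1573


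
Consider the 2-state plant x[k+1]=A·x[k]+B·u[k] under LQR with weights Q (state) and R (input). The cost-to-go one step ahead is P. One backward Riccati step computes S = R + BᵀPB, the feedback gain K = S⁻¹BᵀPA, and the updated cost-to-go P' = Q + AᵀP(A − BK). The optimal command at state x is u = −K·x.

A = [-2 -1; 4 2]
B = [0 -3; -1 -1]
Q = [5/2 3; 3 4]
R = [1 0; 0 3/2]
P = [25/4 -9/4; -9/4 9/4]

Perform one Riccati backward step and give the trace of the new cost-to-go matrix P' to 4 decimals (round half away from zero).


25.2536

BᵀP = [2.2500 -2.2500; -16.5000 4.5000]
S = R + BᵀPB = [1 0; 0 3/2] + [2.2500 -4.5000; -4.5000 45.0000] = [3.2500 -4.5000; -4.5000 46.5000]
BᵀPA = [-13.5000 -6.7500; 51.0000 25.5000]
K = S⁻¹·BᵀPA = [-3.0430 -1.5215; 0.8023 0.4011]
A−BK = [0.4069 0.2034; 1.7593 0.8797]
AᵀP(A−BK) = [15.0029 7.5014; 7.5014 3.7507]
P' = Q + AᵀP(A−BK) = [17.5029 10.5014; 10.5014 7.7507]
tr(P') = 25.2536


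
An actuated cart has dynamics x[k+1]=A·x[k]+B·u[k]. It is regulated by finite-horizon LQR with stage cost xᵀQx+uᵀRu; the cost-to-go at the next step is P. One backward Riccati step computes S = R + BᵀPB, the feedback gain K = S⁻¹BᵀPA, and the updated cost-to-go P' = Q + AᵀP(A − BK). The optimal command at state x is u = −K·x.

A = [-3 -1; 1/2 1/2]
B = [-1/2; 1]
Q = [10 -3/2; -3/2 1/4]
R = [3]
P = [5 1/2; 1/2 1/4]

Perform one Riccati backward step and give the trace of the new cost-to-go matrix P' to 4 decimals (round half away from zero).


BᵀP = [-2.0000 0.0000]
S = R + BᵀPB = [3] + [1.0000] = [4.0000]
BᵀPA = [6.0000 2.0000]
K = S⁻¹·BᵀPA = [1.5000 0.5000]
A−BK = [-2.2500 -0.7500; -1.0000 0.0000]
AᵀP(A−BK) = [34.5625 11.0625; 11.0625 3.5625]
P' = Q + AᵀP(A−BK) = [44.5625 9.5625; 9.5625 3.8125]
tr(P') = 48.3750

48.3750


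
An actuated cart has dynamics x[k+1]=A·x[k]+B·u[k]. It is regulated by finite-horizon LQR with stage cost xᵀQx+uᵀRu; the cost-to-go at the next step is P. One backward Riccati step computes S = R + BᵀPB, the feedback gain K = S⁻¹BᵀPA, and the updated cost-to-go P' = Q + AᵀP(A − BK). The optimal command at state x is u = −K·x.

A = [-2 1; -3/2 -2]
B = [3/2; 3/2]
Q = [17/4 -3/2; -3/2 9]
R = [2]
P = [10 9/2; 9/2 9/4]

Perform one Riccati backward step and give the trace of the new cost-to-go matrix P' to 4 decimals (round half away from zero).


BᵀP = [21.7500 10.1250]
S = R + BᵀPB = [2] + [47.8125] = [49.8125]
BᵀPA = [-58.6875 1.5000]
K = S⁻¹·BᵀPA = [-1.1782 0.0301]
A−BK = [-0.2327 0.9548; 0.2673 -2.0452]
AᵀP(A−BK) = [2.9188 -0.2327; -0.2327 0.9548]
P' = Q + AᵀP(A−BK) = [7.1688 -1.7327; -1.7327 9.9548]
tr(P') = 17.1236

17.1236


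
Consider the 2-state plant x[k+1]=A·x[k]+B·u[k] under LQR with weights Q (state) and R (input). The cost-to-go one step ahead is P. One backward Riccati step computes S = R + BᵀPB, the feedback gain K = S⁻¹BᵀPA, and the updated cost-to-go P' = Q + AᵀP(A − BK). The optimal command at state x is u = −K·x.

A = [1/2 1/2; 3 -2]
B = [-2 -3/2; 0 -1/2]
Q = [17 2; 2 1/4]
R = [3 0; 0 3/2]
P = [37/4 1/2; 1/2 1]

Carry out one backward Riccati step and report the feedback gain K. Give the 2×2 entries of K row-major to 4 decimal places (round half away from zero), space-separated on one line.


BᵀP = [-18.5000 -1.0000; -14.1250 -1.2500]
S = R + BᵀPB = [3 0; 0 3/2] + [37.0000 28.2500; 28.2500 21.8125] = [40.0000 28.2500; 28.2500 23.3125]
BᵀPA = [-12.2500 -7.2500; -10.8125 -4.5625]
K = S⁻¹·BᵀPA = [0.1478 -0.2985; -0.6430 0.1660]
A−BK = [-0.1688 0.1520; 2.6785 -1.9170]
AᵀP(A−BK) = [7.6715 -5.2992; -5.2992 3.9059]
P' = Q + AᵀP(A−BK) = [24.6715 -3.2992; -3.2992 4.1559]
tr(P') = 28.8274

0.1478 -0.2985 -0.6430 0.1660


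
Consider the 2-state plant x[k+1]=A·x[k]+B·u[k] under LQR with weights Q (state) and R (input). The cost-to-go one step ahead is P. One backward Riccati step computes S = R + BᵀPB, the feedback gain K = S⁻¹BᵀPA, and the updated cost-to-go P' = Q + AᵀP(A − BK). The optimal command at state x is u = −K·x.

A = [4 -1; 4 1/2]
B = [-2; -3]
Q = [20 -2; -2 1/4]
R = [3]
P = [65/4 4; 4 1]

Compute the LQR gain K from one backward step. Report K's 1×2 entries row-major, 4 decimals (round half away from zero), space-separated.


-1.7760 0.3120

BᵀP = [-44.5000 -11.0000]
S = R + BᵀPB = [3] + [122.0000] = [125.0000]
BᵀPA = [-222.0000 39.0000]
K = S⁻¹·BᵀPA = [-1.7760 0.3120]
A−BK = [0.4480 -0.3760; -1.3280 1.4360]
AᵀP(A−BK) = [9.7280 -1.7360; -1.7360 0.3320]
P' = Q + AᵀP(A−BK) = [29.7280 -3.7360; -3.7360 0.5820]
tr(P') = 30.3100


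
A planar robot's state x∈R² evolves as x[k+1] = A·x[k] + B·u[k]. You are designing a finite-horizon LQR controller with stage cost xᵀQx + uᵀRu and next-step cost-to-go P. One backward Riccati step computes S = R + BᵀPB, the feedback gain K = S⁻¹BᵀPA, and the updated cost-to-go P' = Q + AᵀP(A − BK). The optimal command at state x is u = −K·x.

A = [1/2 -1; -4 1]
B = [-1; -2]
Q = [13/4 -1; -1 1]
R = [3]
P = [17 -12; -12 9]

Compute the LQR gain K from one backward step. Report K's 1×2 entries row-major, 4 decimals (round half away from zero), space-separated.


BᵀP = [7.0000 -6.0000]
S = R + BᵀPB = [3] + [5.0000] = [8.0000]
BᵀPA = [27.5000 -13.0000]
K = S⁻¹·BᵀPA = [3.4375 -1.6250]
A−BK = [3.9375 -2.6250; 2.8750 -2.2500]
AᵀP(A−BK) = [101.7188 -53.8125; -53.8125 28.8750]
P' = Q + AᵀP(A−BK) = [104.9688 -54.8125; -54.8125 29.8750]
tr(P') = 134.8438

3.4375 -1.6250


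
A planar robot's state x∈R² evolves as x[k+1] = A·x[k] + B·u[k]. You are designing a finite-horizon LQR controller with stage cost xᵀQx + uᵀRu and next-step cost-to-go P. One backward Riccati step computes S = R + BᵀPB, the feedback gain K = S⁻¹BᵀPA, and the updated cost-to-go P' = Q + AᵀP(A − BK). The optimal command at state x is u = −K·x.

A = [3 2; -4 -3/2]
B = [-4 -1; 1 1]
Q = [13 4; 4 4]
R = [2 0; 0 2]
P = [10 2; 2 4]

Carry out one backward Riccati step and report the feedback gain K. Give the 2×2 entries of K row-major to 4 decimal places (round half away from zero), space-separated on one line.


-0.1366 -0.3012 -2.2795 -0.7298

BᵀP = [-38.0000 -4.0000; -8.0000 2.0000]
S = R + BᵀPB = [2 0; 0 2] + [148.0000 34.0000; 34.0000 10.0000] = [150.0000 34.0000; 34.0000 12.0000]
BᵀPA = [-98.0000 -70.0000; -32.0000 -19.0000]
K = S⁻¹·BᵀPA = [-0.1366 -0.3012; -2.2795 -0.7298]
A−BK = [0.1739 0.0652; -1.5839 -0.4689]
AᵀP(A−BK) = [19.6646 6.1242; 6.1242 2.0466]
P' = Q + AᵀP(A−BK) = [32.6646 10.1242; 10.1242 6.0466]
tr(P') = 38.7112


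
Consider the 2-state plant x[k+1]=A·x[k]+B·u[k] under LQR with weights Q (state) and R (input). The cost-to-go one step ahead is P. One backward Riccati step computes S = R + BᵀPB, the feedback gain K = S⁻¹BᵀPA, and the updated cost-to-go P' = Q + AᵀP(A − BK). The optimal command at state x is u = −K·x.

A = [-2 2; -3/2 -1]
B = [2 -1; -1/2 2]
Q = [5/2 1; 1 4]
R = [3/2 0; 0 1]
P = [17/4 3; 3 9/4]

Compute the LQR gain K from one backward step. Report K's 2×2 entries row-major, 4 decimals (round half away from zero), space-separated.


-1.4724 0.6886 -0.7559 0.0472

BᵀP = [7.0000 4.8750; 1.7500 1.5000]
S = R + BᵀPB = [3/2 0; 0 1] + [11.5625 2.7500; 2.7500 1.2500] = [13.0625 2.7500; 2.7500 2.2500]
BᵀPA = [-21.3125 9.1250; -5.7500 2.0000]
K = S⁻¹·BᵀPA = [-1.4724 0.6886; -0.7559 0.0472]
A−BK = [0.1890 0.6700; -0.7244 -0.7502]
AᵀP(A−BK) = [4.3346 -1.6772; -1.6772 0.8719]
P' = Q + AᵀP(A−BK) = [6.8346 -0.6772; -0.6772 4.8719]
tr(P') = 11.7065


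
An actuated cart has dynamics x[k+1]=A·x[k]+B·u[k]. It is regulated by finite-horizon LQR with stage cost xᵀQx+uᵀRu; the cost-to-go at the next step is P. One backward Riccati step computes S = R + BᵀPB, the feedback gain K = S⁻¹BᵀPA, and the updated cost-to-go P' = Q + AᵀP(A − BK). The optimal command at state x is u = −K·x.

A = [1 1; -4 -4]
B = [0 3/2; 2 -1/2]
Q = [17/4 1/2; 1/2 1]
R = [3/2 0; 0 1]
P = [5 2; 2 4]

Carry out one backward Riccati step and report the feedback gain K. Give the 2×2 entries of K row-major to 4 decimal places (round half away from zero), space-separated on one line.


-1.6650 -1.6650 0.5688 0.5688

BᵀP = [4.0000 8.0000; 6.5000 1.0000]
S = R + BᵀPB = [3/2 0; 0 1] + [16.0000 2.0000; 2.0000 9.2500] = [17.5000 2.0000; 2.0000 10.2500]
BᵀPA = [-28.0000 -28.0000; 2.5000 2.5000]
K = S⁻¹·BᵀPA = [-1.6650 -1.6650; 0.5688 0.5688]
A−BK = [0.1468 0.1468; -0.3856 -0.3856]
AᵀP(A−BK) = [4.9579 4.9579; 4.9579 4.9579]
P' = Q + AᵀP(A−BK) = [9.2079 5.4579; 5.4579 5.9579]
tr(P') = 15.1659


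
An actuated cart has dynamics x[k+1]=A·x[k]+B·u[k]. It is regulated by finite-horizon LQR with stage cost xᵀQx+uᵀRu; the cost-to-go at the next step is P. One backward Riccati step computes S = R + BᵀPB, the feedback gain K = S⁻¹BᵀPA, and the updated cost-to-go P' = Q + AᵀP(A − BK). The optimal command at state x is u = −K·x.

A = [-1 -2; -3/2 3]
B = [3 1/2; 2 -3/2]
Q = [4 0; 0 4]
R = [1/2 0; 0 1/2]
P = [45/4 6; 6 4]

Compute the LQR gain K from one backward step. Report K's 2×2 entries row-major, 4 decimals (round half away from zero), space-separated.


BᵀP = [45.7500 26.0000; -3.3750 -3.0000]
S = R + BᵀPB = [1/2 0; 0 1/2] + [189.2500 -16.1250; -16.1250 2.8125] = [189.7500 -16.1250; -16.1250 3.3125]
BᵀPA = [-84.7500 -13.5000; 7.8750 -2.2500]
K = S⁻¹·BᵀPA = [-0.4172 -0.2198; 0.3465 -1.7492]
A−BK = [0.0784 -0.4660; -0.1459 0.8158]
AᵀP(A−BK) = [0.1641 -0.3526; -0.3526 2.0972]
P' = Q + AᵀP(A−BK) = [4.1641 -0.3526; -0.3526 6.0972]
tr(P') = 10.2613

-0.4172 -0.2198 0.3465 -1.7492


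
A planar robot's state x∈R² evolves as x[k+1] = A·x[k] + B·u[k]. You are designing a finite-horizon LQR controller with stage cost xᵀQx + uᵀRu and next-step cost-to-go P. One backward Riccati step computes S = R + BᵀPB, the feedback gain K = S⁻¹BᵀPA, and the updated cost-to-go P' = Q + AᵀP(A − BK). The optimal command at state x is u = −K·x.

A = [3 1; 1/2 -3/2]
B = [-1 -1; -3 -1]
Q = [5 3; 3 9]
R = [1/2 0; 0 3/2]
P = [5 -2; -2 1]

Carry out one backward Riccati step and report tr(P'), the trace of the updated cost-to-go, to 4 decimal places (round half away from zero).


35.0714

BᵀP = [1.0000 -1.0000; -3.0000 1.0000]
S = R + BᵀPB = [1/2 0; 0 3/2] + [2.0000 0.0000; 0.0000 2.0000] = [2.5000 0.0000; 0.0000 3.5000]
BᵀPA = [2.5000 2.5000; -8.5000 -4.5000]
K = S⁻¹·BᵀPA = [1.0000 1.0000; -2.4286 -1.2857]
A−BK = [1.5714 0.7143; 1.0714 0.2143]
AᵀP(A−BK) = [16.1071 8.8214; 8.8214 4.9643]
P' = Q + AᵀP(A−BK) = [21.1071 11.8214; 11.8214 13.9643]
tr(P') = 35.0714


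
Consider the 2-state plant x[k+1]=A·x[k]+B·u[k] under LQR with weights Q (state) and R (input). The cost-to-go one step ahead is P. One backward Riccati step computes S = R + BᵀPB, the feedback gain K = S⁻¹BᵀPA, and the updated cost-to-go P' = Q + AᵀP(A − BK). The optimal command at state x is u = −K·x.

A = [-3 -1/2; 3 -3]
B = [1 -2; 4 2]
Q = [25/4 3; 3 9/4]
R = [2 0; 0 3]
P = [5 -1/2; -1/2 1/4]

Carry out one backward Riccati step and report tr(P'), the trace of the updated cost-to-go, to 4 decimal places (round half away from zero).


15.0819

BᵀP = [3.0000 0.5000; -11.0000 1.5000]
S = R + BᵀPB = [2 0; 0 3] + [5.0000 -5.0000; -5.0000 25.0000] = [7.0000 -5.0000; -5.0000 28.0000]
BᵀPA = [-7.5000 -3.0000; 37.5000 1.0000]
K = S⁻¹·BᵀPA = [-0.1316 -0.4620; 1.3158 -0.0468]
A−BK = [-0.2368 -0.1316; 0.8947 -1.0585]
AᵀP(A−BK) = [5.9211 -0.2105; -0.2105 0.6608]
P' = Q + AᵀP(A−BK) = [12.1711 2.7895; 2.7895 2.9108]
tr(P') = 15.0819


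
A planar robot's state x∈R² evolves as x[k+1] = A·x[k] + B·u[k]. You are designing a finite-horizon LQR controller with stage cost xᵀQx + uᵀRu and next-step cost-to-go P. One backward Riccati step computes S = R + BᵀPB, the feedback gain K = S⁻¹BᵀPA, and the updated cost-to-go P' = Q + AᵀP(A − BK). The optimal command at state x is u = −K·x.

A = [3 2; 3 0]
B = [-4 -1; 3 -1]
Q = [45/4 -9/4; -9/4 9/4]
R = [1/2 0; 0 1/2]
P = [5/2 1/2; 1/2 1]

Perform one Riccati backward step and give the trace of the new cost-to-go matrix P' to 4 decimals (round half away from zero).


BᵀP = [-8.5000 1.0000; -3.0000 -1.5000]
S = R + BᵀPB = [1/2 0; 0 1/2] + [37.0000 7.5000; 7.5000 4.5000] = [37.5000 7.5000; 7.5000 5.0000]
BᵀPA = [-22.5000 -17.0000; -13.5000 -6.0000]
K = S⁻¹·BᵀPA = [-0.0857 -0.3048; -2.5714 -0.7429]
A−BK = [0.0857 0.0381; 0.6857 0.1714]
AᵀP(A−BK) = [3.8571 1.1143; 1.1143 0.3619]
P' = Q + AᵀP(A−BK) = [15.1071 -1.1357; -1.1357 2.6119]
tr(P') = 17.7190

17.7190


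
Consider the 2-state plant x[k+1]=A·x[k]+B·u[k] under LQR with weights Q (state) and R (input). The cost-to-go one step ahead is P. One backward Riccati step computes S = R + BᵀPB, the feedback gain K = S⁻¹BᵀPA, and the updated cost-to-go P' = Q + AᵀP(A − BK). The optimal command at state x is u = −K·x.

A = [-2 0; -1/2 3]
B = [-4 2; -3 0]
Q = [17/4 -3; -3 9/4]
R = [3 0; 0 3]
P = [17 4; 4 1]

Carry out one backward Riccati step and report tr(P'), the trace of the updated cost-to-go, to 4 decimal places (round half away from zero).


BᵀP = [-80.0000 -19.0000; 34.0000 8.0000]
S = R + BᵀPB = [3 0; 0 3] + [377.0000 -160.0000; -160.0000 68.0000] = [380.0000 -160.0000; -160.0000 71.0000]
BᵀPA = [169.5000 -57.0000; -72.0000 24.0000]
K = S⁻¹·BᵀPA = [0.3728 -0.1500; -0.1739 0.0000]
A−BK = [-0.1609 -0.6000; 0.6185 2.5500]
AᵀP(A−BK) = [0.5342 -0.0750; -0.0750 0.4500]
P' = Q + AᵀP(A−BK) = [4.7842 -3.0750; -3.0750 2.7000]
tr(P') = 7.4842

7.4842


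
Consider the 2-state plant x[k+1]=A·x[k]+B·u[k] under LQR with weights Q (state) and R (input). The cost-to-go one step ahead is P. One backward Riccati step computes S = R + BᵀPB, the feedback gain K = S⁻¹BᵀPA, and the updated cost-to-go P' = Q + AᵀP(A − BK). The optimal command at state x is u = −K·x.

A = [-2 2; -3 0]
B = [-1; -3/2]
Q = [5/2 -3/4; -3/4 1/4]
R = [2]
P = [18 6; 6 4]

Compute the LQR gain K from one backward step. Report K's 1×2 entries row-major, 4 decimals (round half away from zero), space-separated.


1.9149 -1.1489

BᵀP = [-27.0000 -12.0000]
S = R + BᵀPB = [2] + [45.0000] = [47.0000]
BᵀPA = [90.0000 -54.0000]
K = S⁻¹·BᵀPA = [1.9149 -1.1489]
A−BK = [-0.0851 0.8511; -0.1277 -1.7234]
AᵀP(A−BK) = [7.6596 -4.5957; -4.5957 9.9574]
P' = Q + AᵀP(A−BK) = [10.1596 -5.3457; -5.3457 10.2074]
tr(P') = 20.3670
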